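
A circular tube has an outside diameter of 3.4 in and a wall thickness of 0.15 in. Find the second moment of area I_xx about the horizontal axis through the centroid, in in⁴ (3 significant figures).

Split into non-overlapping primitives; take the origin at the lower-left of the bounding box.
Outer circle: ⌀3.4, A = 9.0792 in², y = 1.7 in, Ī = 6.5597 in⁴.
Bore (subtracted): ⌀3.1, A = 7.5477 in², y = 1.7 in, Ī = 4.5333 in⁴.
By symmetry the centroid is at mid-height, ȳ = 1.7 in.
All pieces are centred on the horizontal axis through the centroid, so I = ΣĪ (holes subtracted) = 2.0264 in⁴.

I_xx ≈ 2.03 in⁴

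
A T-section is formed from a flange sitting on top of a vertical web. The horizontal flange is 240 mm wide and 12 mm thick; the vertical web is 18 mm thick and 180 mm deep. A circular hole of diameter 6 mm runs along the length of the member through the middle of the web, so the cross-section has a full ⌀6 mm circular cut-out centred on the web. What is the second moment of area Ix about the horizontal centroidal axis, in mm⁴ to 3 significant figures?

Break the section into simple shapes (no overlaps), measuring from the bottom-left corner of the bounding box.
Flange: 240 × 12, A = 2 880 mm², y = 186 mm, Ī = 34 560 mm⁴.
Web: 18 × 180, A = 3 240 mm², y = 90 mm, Ī = 8 748 000 mm⁴.
Hole (subtracted): ⌀6, A = 28.274 mm², y = 90 mm, Ī = 63.617 mm⁴.
Centroid: ȳ = ΣA·y / ΣA = 135.39 mm.
Transfer each piece to the horizontal centroidal axis using Ī + A·d² with d = y − 135.39:
  flange: d = 50.614 mm → contributes +7 412 433 mm⁴
  web: d = -45.386 mm → contributes +15 422 086 mm⁴
  hole: d = -45.386 mm → contributes −58 306 mm⁴
Total I = 22 776 212 mm⁴.

Ix ≈ 2.28 × 10⁷ mm⁴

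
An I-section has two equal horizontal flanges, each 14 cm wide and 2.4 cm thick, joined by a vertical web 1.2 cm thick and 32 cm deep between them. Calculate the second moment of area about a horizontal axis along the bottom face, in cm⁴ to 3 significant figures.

Treat the section as a set of non-overlapping primitives; coordinates are from the bounding-box lower-left.
Bottom flange: 14 × 2.4, A = 33.6 cm², y = 1.2 cm, Ī = 16.128 cm⁴.
Web: 1.2 × 32, A = 38.4 cm², y = 18.4 cm, Ī = 3276.8 cm⁴.
Top flange: 14 × 2.4, A = 33.6 cm², y = 35.6 cm, Ī = 16.128 cm⁴.
Transfer each piece to a horizontal axis along the bottom face using Ī + A·d² with d = y − 0:
  bottom flange: d = 1.2 cm → contributes +64.512 cm⁴
  web: d = 18.4 cm → contributes +16 278 cm⁴
  top flange: d = 35.6 cm → contributes +42 599 cm⁴
Total I = 58 941 cm⁴.

I_base ≈ 5.89 × 10⁴ cm⁴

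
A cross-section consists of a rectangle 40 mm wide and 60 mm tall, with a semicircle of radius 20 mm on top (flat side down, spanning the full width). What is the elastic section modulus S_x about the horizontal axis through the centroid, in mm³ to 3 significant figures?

S_x ≈ 3.51 × 10⁴ mm³

Split into non-overlapping primitives; take the origin at the lower-left of the bounding box.
Rectangular body: 40 × 60, A = 2 400 mm², y = 30 mm, Ī = 720 000 mm⁴.
Semicircular cap: semicircle r = 20, A = 628.32 mm², y = 68.488 mm, Ī = 17 561 mm⁴.
Centroid: ȳ = ΣA·y / ΣA = 37.986 mm.
Transfer each piece to the horizontal axis through the centroid using Ī + A·d² with d = y − 37.986:
  rectangular body: d = -7.9856 mm → contributes +873 047 mm⁴
  semicircular cap: d = 30.503 mm → contributes +602 157 mm⁴
Total I = 1 475 204 mm⁴.
Extreme fibre distance c = 42.014 mm; S = I/c = 35 112 mm³.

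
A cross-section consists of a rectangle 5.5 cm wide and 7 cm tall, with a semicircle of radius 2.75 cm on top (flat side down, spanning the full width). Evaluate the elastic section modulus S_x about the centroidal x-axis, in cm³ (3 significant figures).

Decompose the section into non-overlapping parts with the origin at the bottom-left of its bounding rectangle.
Rectangular body: 5.5 × 7, A = 38.5 cm², y = 3.5 cm, Ī = 157.21 cm⁴.
Semicircular cap: semicircle r = 2.75, A = 11.879 cm², y = 8.1671 cm, Ī = 6.2772 cm⁴.
Centroid: ȳ = ΣA·y / ΣA = 4.6005 cm.
Transfer each piece to the centroidal x-axis using Ī + A·d² with d = y − 4.6005:
  rectangular body: d = -1.1005 cm → contributes +203.83 cm⁴
  semicircular cap: d = 3.5666 cm → contributes +157.39 cm⁴
Total I = 361.23 cm⁴.
Extreme fibre distance c = 5.1495 cm; S = I/c = 70.148 cm³.

S_x ≈ 70.1 cm³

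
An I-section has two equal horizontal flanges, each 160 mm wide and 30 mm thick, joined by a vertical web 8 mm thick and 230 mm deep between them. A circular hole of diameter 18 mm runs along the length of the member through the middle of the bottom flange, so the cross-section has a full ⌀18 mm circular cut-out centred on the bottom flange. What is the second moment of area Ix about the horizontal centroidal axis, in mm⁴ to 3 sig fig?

Ix ≈ 1.67 × 10⁸ mm⁴

Treat the section as a set of non-overlapping primitives; coordinates are from the bounding-box lower-left.
Bottom flange: 160 × 30, A = 4 800 mm², y = 15 mm, Ī = 360 000 mm⁴.
Web: 8 × 230, A = 1 840 mm², y = 145 mm, Ī = 8 111 333 mm⁴.
Top flange: 160 × 30, A = 4 800 mm², y = 275 mm, Ī = 360 000 mm⁴.
Hole (subtracted): ⌀18, A = 254.47 mm², y = 15 mm, Ī = 5 153 mm⁴.
Centroid: ȳ = ΣA·y / ΣA = 147.96 mm.
Transfer each piece to the horizontal centroidal axis using Ī + A·d² with d = y − 147.96:
  bottom flange: d = -132.96 mm → contributes +85 212 918 mm⁴
  web: d = -2.9575 mm → contributes +8 127 427 mm⁴
  top flange: d = 127.04 mm → contributes +77 831 051 mm⁴
  hole: d = -132.96 mm → contributes −4 503 577 mm⁴
Total I = 166 667 818 mm⁴.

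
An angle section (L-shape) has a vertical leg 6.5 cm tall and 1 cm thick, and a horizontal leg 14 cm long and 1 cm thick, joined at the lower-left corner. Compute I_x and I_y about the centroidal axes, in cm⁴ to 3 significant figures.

Treat the section as a set of non-overlapping primitives; coordinates are from the bounding-box lower-left.
Vertical leg: 1 × 6.5, A = 6.5 cm², y = 3.25 cm, Ī = 22.885 cm⁴.
Horizontal leg (remainder): 13 × 1, A = 13 cm², y = 0.5 cm, Ī = 1.0833 cm⁴.
Centroid: ȳ = ΣA·y / ΣA = 1.4167 cm.
Transfer each piece to the centroidal x-axis using Ī + A·d² with d = y − 1.4167:
  vertical leg: d = 1.8333 cm → contributes +44.733 cm⁴
  horizontal leg (remainder): d = -0.91667 cm → contributes +12.007 cm⁴
Total I = 56.74 cm⁴.
For the y-axis: x̄ = 5.1667 cm.
Repeating about the centroidal y-axis gives I_y = 395.96 cm⁴.

I_x ≈ 56.7 cm⁴, I_y ≈ 396 cm⁴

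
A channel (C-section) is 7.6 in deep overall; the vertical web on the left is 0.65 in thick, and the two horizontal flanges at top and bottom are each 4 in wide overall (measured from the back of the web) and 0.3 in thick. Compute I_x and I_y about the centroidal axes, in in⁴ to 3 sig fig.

I_x ≈ 50.6 in⁴, I_y ≈ 7.77 in⁴

Decompose the section into non-overlapping parts with the origin at the bottom-left of its bounding rectangle.
Web: 0.65 × 7.6, A = 4.94 in², y = 3.8 in, Ī = 23.778 in⁴.
Top flange (beyond web): 3.35 × 0.3, A = 1.005 in², y = 7.45 in, Ī = 0.0075375 in⁴.
Bottom flange (beyond web): 3.35 × 0.3, A = 1.005 in², y = 0.15 in, Ī = 0.0075375 in⁴.
By symmetry the centroid is at mid-height, ȳ = 3.8 in.
Transfer each piece to the centroidal x-axis using Ī + A·d² with d = y − 3.8:
  web: d = 0 in → contributes +23.778 in⁴
  top flange (beyond web): d = 3.65 in → contributes +13.397 in⁴
  bottom flange (beyond web): d = -3.65 in → contributes +13.397 in⁴
Total I = 50.571 in⁴.
For the y-axis: x̄ = 0.90342 in.
Repeating about the centroidal y-axis gives I_y = 7.7685 in⁴.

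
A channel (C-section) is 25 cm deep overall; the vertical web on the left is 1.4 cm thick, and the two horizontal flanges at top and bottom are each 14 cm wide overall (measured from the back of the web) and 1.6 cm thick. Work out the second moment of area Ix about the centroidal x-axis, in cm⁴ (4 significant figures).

Ix ≈ 7351 cm⁴

Decompose the section into non-overlapping parts with the origin at the bottom-left of its bounding rectangle.
Web: 1.4 × 25, A = 35 cm², y = 12.5 cm, Ī = 1822.92 cm⁴.
Top flange (beyond web): 12.6 × 1.6, A = 20.16 cm², y = 24.2 cm, Ī = 4.3008 cm⁴.
Bottom flange (beyond web): 12.6 × 1.6, A = 20.16 cm², y = 0.8 cm, Ī = 4.3008 cm⁴.
By symmetry the centroid is at mid-height, ȳ = 12.5 cm.
Transfer each piece to the centroidal x-axis using Ī + A·d² with d = y − 12.5:
  web: d = 0 cm → contributes +1822.92 cm⁴
  top flange (beyond web): d = 11.7 cm → contributes +2 764 cm⁴
  bottom flange (beyond web): d = -11.7 cm → contributes +2 764 cm⁴
Total I = 7350.92 cm⁴.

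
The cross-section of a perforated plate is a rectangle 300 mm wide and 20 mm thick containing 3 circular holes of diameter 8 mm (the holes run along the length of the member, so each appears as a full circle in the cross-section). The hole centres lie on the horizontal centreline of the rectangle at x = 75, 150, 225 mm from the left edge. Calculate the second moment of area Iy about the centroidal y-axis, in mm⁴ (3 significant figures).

Break the section into simple shapes (no overlaps), measuring from the bottom-left corner of the bounding box.
Plate: 300 × 20, A = 6 000 mm², x = 150 mm, Ī = 45 000 000 mm⁴.
Hole 1 (subtracted): ⌀8, A = 50.265 mm², x = 75 mm, Ī = 201.06 mm⁴.
Hole 2 (subtracted): ⌀8, A = 50.265 mm², x = 150 mm, Ī = 201.06 mm⁴.
Hole 3 (subtracted): ⌀8, A = 50.265 mm², x = 225 mm, Ī = 201.06 mm⁴.
By symmetry the centroid is at mid-width, x̄ = 150 mm.
Transfer each piece to the centroidal y-axis using Ī + A·d² with d = x − 150:
  plate: d = 0 mm → contributes +45 000 000 mm⁴
  hole 1: d = -75 mm → contributes −282 944 mm⁴
  hole 2: d = 0 mm → contributes −201.06 mm⁴
  hole 3: d = 75 mm → contributes −282 944 mm⁴
Total I = 44 433 910 mm⁴.

Iy ≈ 4.44 × 10⁷ mm⁴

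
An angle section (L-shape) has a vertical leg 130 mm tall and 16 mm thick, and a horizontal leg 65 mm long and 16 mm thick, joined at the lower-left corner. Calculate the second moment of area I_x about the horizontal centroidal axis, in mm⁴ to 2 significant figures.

Treat the section as a set of non-overlapping primitives; coordinates are from the bounding-box lower-left.
Vertical leg: 16 × 130, A = 2 080 mm², y = 65 mm, Ī = 2 929 333 mm⁴.
Horizontal leg (remainder): 49 × 16, A = 784 mm², y = 8 mm, Ī = 16 725 mm⁴.
Centroid: ȳ = ΣA·y / ΣA = 49.4 mm.
Transfer each piece to the horizontal centroidal axis using Ī + A·d² with d = y − 49.4:
  vertical leg: d = 15.6 mm → contributes +3 435 740 mm⁴
  horizontal leg (remainder): d = -41.4 mm → contributes +1 360 252 mm⁴
Total I = 4 795 992 mm⁴.

I_x ≈ 4.8 × 10⁶ mm⁴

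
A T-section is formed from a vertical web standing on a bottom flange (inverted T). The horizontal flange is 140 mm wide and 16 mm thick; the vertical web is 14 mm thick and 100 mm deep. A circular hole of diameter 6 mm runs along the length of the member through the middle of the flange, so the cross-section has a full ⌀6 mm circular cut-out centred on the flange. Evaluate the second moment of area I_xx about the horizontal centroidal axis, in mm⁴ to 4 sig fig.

Treat the section as a set of non-overlapping primitives; coordinates are from the bounding-box lower-left.
Flange: 140 × 16, A = 2 240 mm², y = 8 mm, Ī = 47786.7 mm⁴.
Web: 14 × 100, A = 1 400 mm², y = 66 mm, Ī = 1 166 667 mm⁴.
Hole (subtracted): ⌀6, A = 28.2743 mm², y = 8 mm, Ī = 63.6173 mm⁴.
Centroid: ȳ = ΣA·y / ΣA = 30.4823 mm.
Transfer each piece to the horizontal centroidal axis using Ī + A·d² with d = y − 30.4823:
  flange: d = -22.4823 mm → contributes +1 180 006 mm⁴
  web: d = 35.5177 mm → contributes +2 932 774 mm⁴
  hole: d = -22.4823 mm → contributes −14 355 mm⁴
Total I = 4 098 425 mm⁴.

I_xx ≈ 4.098 × 10⁶ mm⁴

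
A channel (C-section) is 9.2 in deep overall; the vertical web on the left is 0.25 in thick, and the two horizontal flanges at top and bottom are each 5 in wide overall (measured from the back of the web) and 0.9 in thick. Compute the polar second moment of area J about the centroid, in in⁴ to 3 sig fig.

J ≈ 191 in⁴

Treat the section as a set of non-overlapping primitives; coordinates are from the bounding-box lower-left.
Web: 0.25 × 9.2, A = 2.3 in², y = 4.6 in, Ī = 16.223 in⁴.
Top flange (beyond web): 4.75 × 0.9, A = 4.275 in², y = 8.75 in, Ī = 0.28856 in⁴.
Bottom flange (beyond web): 4.75 × 0.9, A = 4.275 in², y = 0.45 in, Ī = 0.28856 in⁴.
By symmetry the centroid is at mid-height, ȳ = 4.6 in.
Transfer each piece to the centroidal x-axis using Ī + A·d² with d = y − 4.6:
  web: d = 0 in → contributes +16.223 in⁴
  top flange (beyond web): d = 4.15 in → contributes +73.915 in⁴
  bottom flange (beyond web): d = -4.15 in → contributes +73.915 in⁴
Total I = 164.05 in⁴.
For the y-axis: x̄ = 2.095 in.
Repeating about the centroidal y-axis gives I_y = 27.416 in⁴.
Polar second moment: J = I_x + I_y = 191.47 in⁴.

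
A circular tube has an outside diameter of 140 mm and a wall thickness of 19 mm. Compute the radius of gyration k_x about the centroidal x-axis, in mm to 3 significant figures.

k_x ≈ 43.3 mm

Decompose the section into non-overlapping parts with the origin at the bottom-left of its bounding rectangle.
Outer circle: ⌀140, A = 15 394 mm², y = 70 mm, Ī = 18 857 410 mm⁴.
Bore (subtracted): ⌀102, A = 8171.3 mm², y = 70 mm, Ī = 5 313 376 mm⁴.
By symmetry the centroid is at mid-height, ȳ = 70 mm.
All pieces are centred on the centroidal x-axis, so I = ΣĪ (holes subtracted) = 13 544 033 mm⁴.
Radius of gyration: k = √(I/A) = √(13 544 033 / 7222.5) = 43.304 mm.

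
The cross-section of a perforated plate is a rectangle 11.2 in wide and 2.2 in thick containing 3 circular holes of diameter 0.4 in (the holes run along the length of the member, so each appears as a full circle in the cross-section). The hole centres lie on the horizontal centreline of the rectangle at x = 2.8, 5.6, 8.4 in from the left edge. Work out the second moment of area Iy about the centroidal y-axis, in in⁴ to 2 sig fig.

Iy ≈ 260 in⁴

Decompose the section into non-overlapping parts with the origin at the bottom-left of its bounding rectangle.
Plate: 11.2 × 2.2, A = 24.64 in², x = 5.6 in, Ī = 257.6 in⁴.
Hole 1 (subtracted): ⌀0.4, A = 0.1257 in², x = 2.8 in, Ī = 0.001257 in⁴.
Hole 2 (subtracted): ⌀0.4, A = 0.1257 in², x = 5.6 in, Ī = 0.001257 in⁴.
Hole 3 (subtracted): ⌀0.4, A = 0.1257 in², x = 8.4 in, Ī = 0.001257 in⁴.
By symmetry the centroid is at mid-width, x̄ = 5.6 in.
Transfer each piece to the centroidal y-axis using Ī + A·d² with d = x − 5.6:
  plate: d = 0 in → contributes +257.6 in⁴
  hole 1: d = -2.8 in → contributes −0.9865 in⁴
  hole 2: d = 0 in → contributes −0.001257 in⁴
  hole 3: d = 2.8 in → contributes −0.9865 in⁴
Total I = 255.6 in⁴.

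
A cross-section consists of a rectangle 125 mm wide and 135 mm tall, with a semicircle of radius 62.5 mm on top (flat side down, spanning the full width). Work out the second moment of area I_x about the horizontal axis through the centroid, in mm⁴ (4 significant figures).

I_x ≈ 6.709 × 10⁷ mm⁴

Split into non-overlapping primitives; take the origin at the lower-left of the bounding box.
Rectangular body: 125 × 135, A = 16 875 mm², y = 67.5 mm, Ī = 25 628 906 mm⁴.
Semicircular cap: semicircle r = 62.5, A = 6135.92 mm², y = 161.526 mm, Ī = 1 674 758 mm⁴.
Centroid: ȳ = ΣA·y / ΣA = 92.5722 mm.
Transfer each piece to the horizontal axis through the centroid using Ī + A·d² with d = y − 92.5722:
  rectangular body: d = -25.0722 mm → contributes +36 236 816 mm⁴
  semicircular cap: d = 68.9536 mm → contributes +30 848 604 mm⁴
Total I = 67 085 420 mm⁴.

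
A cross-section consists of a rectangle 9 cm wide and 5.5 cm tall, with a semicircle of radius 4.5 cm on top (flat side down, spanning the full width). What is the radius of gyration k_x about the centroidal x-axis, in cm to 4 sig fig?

k_x ≈ 2.694 cm

Split into non-overlapping primitives; take the origin at the lower-left of the bounding box.
Rectangular body: 9 × 5.5, A = 49.5 cm², y = 2.75 cm, Ī = 124.781 cm⁴.
Semicircular cap: semicircle r = 4.5, A = 31.8086 cm², y = 7.40986 cm, Ī = 45.0072 cm⁴.
Centroid: ȳ = ΣA·y / ΣA = 4.57298 cm.
Transfer each piece to the centroidal x-axis using Ī + A·d² with d = y − 4.57298:
  rectangular body: d = -1.82298 cm → contributes +289.282 cm⁴
  semicircular cap: d = 2.83688 cm → contributes +301 cm⁴
Total I = 590.282 cm⁴.
Radius of gyration: k = √(I/A) = √(590.282 / 81.3086) = 2.6944 cm.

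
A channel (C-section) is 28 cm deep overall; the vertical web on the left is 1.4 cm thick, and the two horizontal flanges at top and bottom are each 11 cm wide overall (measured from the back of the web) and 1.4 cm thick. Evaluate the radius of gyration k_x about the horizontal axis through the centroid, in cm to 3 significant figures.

Break the section into simple shapes (no overlaps), measuring from the bottom-left corner of the bounding box.
Web: 1.4 × 28, A = 39.2 cm², y = 14 cm, Ī = 2561.1 cm⁴.
Top flange (beyond web): 9.6 × 1.4, A = 13.44 cm², y = 27.3 cm, Ī = 2.1952 cm⁴.
Bottom flange (beyond web): 9.6 × 1.4, A = 13.44 cm², y = 0.7 cm, Ī = 2.1952 cm⁴.
By symmetry the centroid is at mid-height, ȳ = 14 cm.
Transfer each piece to the horizontal axis through the centroid using Ī + A·d² with d = y − 14:
  web: d = 0 cm → contributes +2561.1 cm⁴
  top flange (beyond web): d = 13.3 cm → contributes +2379.6 cm⁴
  bottom flange (beyond web): d = -13.3 cm → contributes +2379.6 cm⁴
Total I = 7320.3 cm⁴.
Radius of gyration: k = √(I/A) = √(7320.3 / 66.08) = 10.525 cm.

k_x ≈ 10.5 cm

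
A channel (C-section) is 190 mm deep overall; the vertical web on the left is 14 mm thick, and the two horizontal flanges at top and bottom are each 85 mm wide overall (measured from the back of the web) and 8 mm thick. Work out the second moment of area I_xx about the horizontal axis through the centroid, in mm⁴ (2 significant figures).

I_xx ≈ 1.7 × 10⁷ mm⁴

Break the section into simple shapes (no overlaps), measuring from the bottom-left corner of the bounding box.
Web: 14 × 190, A = 2 660 mm², y = 95 mm, Ī = 8 002 167 mm⁴.
Top flange (beyond web): 71 × 8, A = 568 mm², y = 186 mm, Ī = 3 029 mm⁴.
Bottom flange (beyond web): 71 × 8, A = 568 mm², y = 4 mm, Ī = 3 029 mm⁴.
By symmetry the centroid is at mid-height, ȳ = 95 mm.
Transfer each piece to the horizontal axis through the centroid using Ī + A·d² with d = y − 95:
  web: d = 0 mm → contributes +8 002 167 mm⁴
  top flange (beyond web): d = 91 mm → contributes +4 706 637 mm⁴
  bottom flange (beyond web): d = -91 mm → contributes +4 706 637 mm⁴
Total I = 17 415 441 mm⁴.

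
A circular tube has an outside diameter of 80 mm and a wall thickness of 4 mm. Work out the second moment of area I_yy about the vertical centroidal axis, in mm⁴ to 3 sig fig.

Treat the section as a set of non-overlapping primitives; coordinates are from the bounding-box lower-left.
Outer circle: ⌀80, A = 5026.5 mm², x = 40 mm, Ī = 2 010 619 mm⁴.
Bore (subtracted): ⌀72, A = 4071.5 mm², x = 40 mm, Ī = 1 319 167 mm⁴.
By symmetry the centroid is at mid-width, x̄ = 40 mm.
All pieces are centred on the vertical centroidal axis, so I = ΣĪ (holes subtracted) = 691 452 mm⁴.

I_yy ≈ 6.91 × 10⁵ mm⁴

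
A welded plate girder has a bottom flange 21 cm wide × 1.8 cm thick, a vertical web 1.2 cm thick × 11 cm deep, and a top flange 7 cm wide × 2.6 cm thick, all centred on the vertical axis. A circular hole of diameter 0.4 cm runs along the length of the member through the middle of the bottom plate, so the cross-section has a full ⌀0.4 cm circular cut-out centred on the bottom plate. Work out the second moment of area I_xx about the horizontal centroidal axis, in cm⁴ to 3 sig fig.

Split into non-overlapping primitives; take the origin at the lower-left of the bounding box.
Bottom plate: 21 × 1.8, A = 37.8 cm², y = 0.9 cm, Ī = 10.206 cm⁴.
Web plate: 1.2 × 11, A = 13.2 cm², y = 7.3 cm, Ī = 133.1 cm⁴.
Top plate: 7 × 2.6, A = 18.2 cm², y = 14.1 cm, Ī = 10.253 cm⁴.
Hole (subtracted): ⌀0.4, A = 0.12566 cm², y = 0.9 cm, Ī = 0.0012566 cm⁴.
Centroid: ȳ = ΣA·y / ΣA = 5.601 cm.
Transfer each piece to the horizontal centroidal axis using Ī + A·d² with d = y − 5.601:
  bottom plate: d = -4.701 cm → contributes +845.57 cm⁴
  web plate: d = 1.699 cm → contributes +171.2 cm⁴
  top plate: d = 8.499 cm → contributes +1324.9 cm⁴
  hole: d = -4.701 cm → contributes −2.7784 cm⁴
Total I = 2338.9 cm⁴.

I_xx ≈ 2340 cm⁴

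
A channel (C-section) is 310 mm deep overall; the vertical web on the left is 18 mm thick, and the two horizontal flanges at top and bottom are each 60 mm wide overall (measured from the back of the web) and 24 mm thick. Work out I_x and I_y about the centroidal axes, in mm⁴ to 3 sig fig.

I_x ≈ 8.60 × 10⁷ mm⁴, I_y ≈ 1.78 × 10⁶ mm⁴

Break the section into simple shapes (no overlaps), measuring from the bottom-left corner of the bounding box.
Web: 18 × 310, A = 5 580 mm², y = 155 mm, Ī = 44 686 500 mm⁴.
Top flange (beyond web): 42 × 24, A = 1 008 mm², y = 298 mm, Ī = 48 384 mm⁴.
Bottom flange (beyond web): 42 × 24, A = 1 008 mm², y = 12 mm, Ī = 48 384 mm⁴.
By symmetry the centroid is at mid-height, ȳ = 155 mm.
Transfer each piece to the centroidal x-axis using Ī + A·d² with d = y − 155:
  web: d = 0 mm → contributes +44 686 500 mm⁴
  top flange (beyond web): d = 143 mm → contributes +20 660 976 mm⁴
  bottom flange (beyond web): d = -143 mm → contributes +20 660 976 mm⁴
Total I = 86 008 452 mm⁴.
For the y-axis: x̄ = 16.962 mm.
Repeating about the centroidal y-axis gives I_y = 1 779 865 mm⁴.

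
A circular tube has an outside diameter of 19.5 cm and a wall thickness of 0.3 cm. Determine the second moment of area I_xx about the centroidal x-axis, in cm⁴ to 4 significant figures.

Split into non-overlapping primitives; take the origin at the lower-left of the bounding box.
Outer circle: ⌀19.5, A = 298.648 cm², y = 9.75 cm, Ī = 7097.55 cm⁴.
Bore (subtracted): ⌀18.9, A = 280.552 cm², y = 9.75 cm, Ī = 6263.5 cm⁴.
By symmetry the centroid is at mid-height, ȳ = 9.75 cm.
All pieces are centred on the centroidal x-axis, so I = ΣĪ (holes subtracted) = 834.048 cm⁴.

I_xx ≈ 834.0 cm⁴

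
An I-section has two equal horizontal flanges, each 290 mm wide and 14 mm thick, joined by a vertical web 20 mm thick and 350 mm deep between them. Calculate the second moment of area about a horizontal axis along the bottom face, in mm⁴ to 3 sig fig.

I_base ≈ 8.81 × 10⁸ mm⁴

Treat the section as a set of non-overlapping primitives; coordinates are from the bounding-box lower-left.
Bottom flange: 290 × 14, A = 4 060 mm², y = 7 mm, Ī = 66 313 mm⁴.
Web: 20 × 350, A = 7 000 mm², y = 189 mm, Ī = 71 458 333 mm⁴.
Top flange: 290 × 14, A = 4 060 mm², y = 371 mm, Ī = 66 313 mm⁴.
Transfer each piece to the base of the section using Ī + A·d² with d = y − 0:
  bottom flange: d = 7 mm → contributes +265 253 mm⁴
  web: d = 189 mm → contributes +321 505 333 mm⁴
  top flange: d = 371 mm → contributes +558 888 773 mm⁴
Total I = 880 659 360 mm⁴.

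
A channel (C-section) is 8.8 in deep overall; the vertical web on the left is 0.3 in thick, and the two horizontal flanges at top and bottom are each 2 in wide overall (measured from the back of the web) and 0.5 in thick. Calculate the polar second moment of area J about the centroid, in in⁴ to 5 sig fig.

Split into non-overlapping primitives; take the origin at the lower-left of the bounding box.
Web: 0.3 × 8.8, A = 2.64 in², y = 4.4 in, Ī = 17.0368 in⁴.
Top flange (beyond web): 1.7 × 0.5, A = 0.85 in², y = 8.55 in, Ī = 0.01770833 in⁴.
Bottom flange (beyond web): 1.7 × 0.5, A = 0.85 in², y = 0.25 in, Ī = 0.01770833 in⁴.
By symmetry the centroid is at mid-height, ȳ = 4.4 in.
Transfer each piece to the centroidal x-axis using Ī + A·d² with d = y − 4.4:
  web: d = 0 in → contributes +17.0368 in⁴
  top flange (beyond web): d = 4.15 in → contributes +14.65683 in⁴
  bottom flange (beyond web): d = -4.15 in → contributes +14.65683 in⁴
Total I = 46.35047 in⁴.
For the y-axis: x̄ = 0.5417051 in.
Repeating about the centroidal y-axis gives I_y = 1.463318 in⁴.
Polar second moment: J = I_x + I_y = 47.81378 in⁴.

J ≈ 47.814 in⁴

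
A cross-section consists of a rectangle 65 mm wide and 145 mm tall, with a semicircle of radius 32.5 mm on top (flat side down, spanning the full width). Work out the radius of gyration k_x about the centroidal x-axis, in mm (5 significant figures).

Treat the section as a set of non-overlapping primitives; coordinates are from the bounding-box lower-left.
Rectangular body: 65 × 145, A = 9 425 mm², y = 72.5 mm, Ī = 16 513 385 mm⁴.
Semicircular cap: semicircle r = 32.5, A = 1659.154 mm², y = 158.7934 mm, Ī = 122451.9 mm⁴.
Centroid: ȳ = ΣA·y / ΣA = 85.417 mm.
Transfer each piece to the centroidal x-axis using Ī + A·d² with d = y − 85.417:
  rectangular body: d = -12.917 mm → contributes +18 085 937 mm⁴
  semicircular cap: d = 73.37642 mm → contributes +9 055 500 mm⁴
Total I = 27 141 438 mm⁴.
Radius of gyration: k = √(I/A) = √(27 141 438 / 11084.15) = 49.48404 mm.

k_x ≈ 49.484 mm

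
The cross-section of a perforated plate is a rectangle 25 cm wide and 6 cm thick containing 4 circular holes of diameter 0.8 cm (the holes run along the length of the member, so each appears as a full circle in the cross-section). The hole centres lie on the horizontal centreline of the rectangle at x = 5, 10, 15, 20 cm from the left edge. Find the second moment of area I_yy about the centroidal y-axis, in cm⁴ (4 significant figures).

I_yy ≈ 7750 cm⁴

Split into non-overlapping primitives; take the origin at the lower-left of the bounding box.
Plate: 25 × 6, A = 150 cm², x = 12.5 cm, Ī = 7812.5 cm⁴.
Hole 1 (subtracted): ⌀0.8, A = 0.502655 cm², x = 5 cm, Ī = 0.0201062 cm⁴.
Hole 2 (subtracted): ⌀0.8, A = 0.502655 cm², x = 10 cm, Ī = 0.0201062 cm⁴.
Hole 3 (subtracted): ⌀0.8, A = 0.502655 cm², x = 15 cm, Ī = 0.0201062 cm⁴.
Hole 4 (subtracted): ⌀0.8, A = 0.502655 cm², x = 20 cm, Ī = 0.0201062 cm⁴.
By symmetry the centroid is at mid-width, x̄ = 12.5 cm.
Transfer each piece to the centroidal y-axis using Ī + A·d² with d = x − 12.5:
  plate: d = 0 cm → contributes +7812.5 cm⁴
  hole 1: d = -7.5 cm → contributes −28.2944 cm⁴
  hole 2: d = -2.5 cm → contributes −3.1617 cm⁴
  hole 3: d = 2.5 cm → contributes −3.1617 cm⁴
  hole 4: d = 7.5 cm → contributes −28.2944 cm⁴
Total I = 7749.59 cm⁴.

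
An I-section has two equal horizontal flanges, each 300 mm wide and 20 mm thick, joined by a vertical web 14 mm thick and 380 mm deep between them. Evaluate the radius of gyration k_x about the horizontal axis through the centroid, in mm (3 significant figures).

Decompose the section into non-overlapping parts with the origin at the bottom-left of its bounding rectangle.
Bottom flange: 300 × 20, A = 6 000 mm², y = 10 mm, Ī = 200 000 mm⁴.
Web: 14 × 380, A = 5 320 mm², y = 210 mm, Ī = 64 017 333 mm⁴.
Top flange: 300 × 20, A = 6 000 mm², y = 410 mm, Ī = 200 000 mm⁴.
By symmetry the centroid is at mid-height, ȳ = 210 mm.
Transfer each piece to the horizontal axis through the centroid using Ī + A·d² with d = y − 210:
  bottom flange: d = -200 mm → contributes +240 200 000 mm⁴
  web: d = 0 mm → contributes +64 017 333 mm⁴
  top flange: d = 200 mm → contributes +240 200 000 mm⁴
Total I = 544 417 333 mm⁴.
Radius of gyration: k = √(I/A) = √(544 417 333 / 17 320) = 177.29 mm.

k_x ≈ 177 mm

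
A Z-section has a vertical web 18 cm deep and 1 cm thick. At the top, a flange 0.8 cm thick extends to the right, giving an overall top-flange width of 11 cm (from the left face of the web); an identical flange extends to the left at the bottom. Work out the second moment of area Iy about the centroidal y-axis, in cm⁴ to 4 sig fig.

Iy ≈ 618.8 cm⁴

Decompose the section into non-overlapping parts with the origin at the bottom-left of its bounding rectangle.
Web: 1 × 18, A = 18 cm², x = 10.5 cm, Ī = 1.5 cm⁴.
Top flange (beyond web): 10 × 0.8, A = 8 cm², x = 16 cm, Ī = 66.6667 cm⁴.
Bottom flange (beyond web): 10 × 0.8, A = 8 cm², x = 5 cm, Ī = 66.6667 cm⁴.
Centroid: x̄ = ΣA·x / ΣA = 10.5 cm.
Transfer each piece to the centroidal y-axis using Ī + A·d² with d = x − 10.5:
  web: d = 0 cm → contributes +1.5 cm⁴
  top flange (beyond web): d = 5.5 cm → contributes +308.667 cm⁴
  bottom flange (beyond web): d = -5.5 cm → contributes +308.667 cm⁴
Total I = 618.833 cm⁴.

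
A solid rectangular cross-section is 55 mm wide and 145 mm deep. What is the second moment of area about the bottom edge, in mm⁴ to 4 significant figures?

The section: 55 × 145, A = 7 975 mm², y = 72.5 mm, Ī = 13 972 865 mm⁴.
Transfer it to the base of the section using Ī + A·d² with d = y − 0:
  the section: d = 72.5 mm → contributes +55 891 458 mm⁴
Total I = 55 891 458 mm⁴.

I_base ≈ 5.589 × 10⁷ mm⁴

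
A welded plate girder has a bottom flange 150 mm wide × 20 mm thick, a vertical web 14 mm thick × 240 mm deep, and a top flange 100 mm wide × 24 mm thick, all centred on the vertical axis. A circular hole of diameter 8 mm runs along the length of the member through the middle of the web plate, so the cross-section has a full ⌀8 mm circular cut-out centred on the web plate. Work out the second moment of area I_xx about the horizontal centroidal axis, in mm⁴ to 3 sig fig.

Treat the section as a set of non-overlapping primitives; coordinates are from the bounding-box lower-left.
Bottom plate: 150 × 20, A = 3 000 mm², y = 10 mm, Ī = 100 000 mm⁴.
Web plate: 14 × 240, A = 3 360 mm², y = 140 mm, Ī = 16 128 000 mm⁴.
Top plate: 100 × 24, A = 2 400 mm², y = 272 mm, Ī = 115 200 mm⁴.
Hole (subtracted): ⌀8, A = 50.265 mm², y = 140 mm, Ī = 201.06 mm⁴.
Centroid: ȳ = ΣA·y / ΣA = 131.6 mm.
Transfer each piece to the horizontal centroidal axis using Ī + A·d² with d = y − 131.6:
  bottom plate: d = -121.6 mm → contributes +44 456 478 mm⁴
  web plate: d = 8.4044 mm → contributes +16 365 329 mm⁴
  top plate: d = 140.4 mm → contributes +47 427 342 mm⁴
  hole: d = 8.4044 mm → contributes −3751.5 mm⁴
Total I = 108 245 398 mm⁴.

I_xx ≈ 1.08 × 10⁸ mm⁴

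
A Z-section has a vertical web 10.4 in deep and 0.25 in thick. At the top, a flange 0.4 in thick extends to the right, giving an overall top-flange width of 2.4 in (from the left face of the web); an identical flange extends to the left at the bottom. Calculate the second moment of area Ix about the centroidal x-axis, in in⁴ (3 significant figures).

Ix ≈ 66.5 in⁴

Treat the section as a set of non-overlapping primitives; coordinates are from the bounding-box lower-left.
Web: 0.25 × 10.4, A = 2.6 in², y = 5.2 in, Ī = 23.435 in⁴.
Top flange (beyond web): 2.15 × 0.4, A = 0.86 in², y = 10.2 in, Ī = 0.011467 in⁴.
Bottom flange (beyond web): 2.15 × 0.4, A = 0.86 in², y = 0.2 in, Ī = 0.011467 in⁴.
Centroid: ȳ = ΣA·y / ΣA = 5.2 in.
Transfer each piece to the centroidal x-axis using Ī + A·d² with d = y − 5.2:
  web: d = 0 in → contributes +23.435 in⁴
  top flange (beyond web): d = 5 in → contributes +21.511 in⁴
  bottom flange (beyond web): d = -5 in → contributes +21.511 in⁴
Total I = 66.458 in⁴.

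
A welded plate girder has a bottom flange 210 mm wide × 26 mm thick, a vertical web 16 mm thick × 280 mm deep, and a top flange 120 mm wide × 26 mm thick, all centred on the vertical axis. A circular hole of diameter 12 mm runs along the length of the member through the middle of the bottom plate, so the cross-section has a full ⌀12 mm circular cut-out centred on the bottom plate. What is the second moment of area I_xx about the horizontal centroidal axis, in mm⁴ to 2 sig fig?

Break the section into simple shapes (no overlaps), measuring from the bottom-left corner of the bounding box.
Bottom plate: 210 × 26, A = 5 460 mm², y = 13 mm, Ī = 307 580 mm⁴.
Web plate: 16 × 280, A = 4 480 mm², y = 166 mm, Ī = 29 269 333 mm⁴.
Top plate: 120 × 26, A = 3 120 mm², y = 319 mm, Ī = 175 760 mm⁴.
Hole (subtracted): ⌀12, A = 113.1 mm², y = 13 mm, Ī = 1 018 mm⁴.
Centroid: ȳ = ΣA·y / ΣA = 139.7 mm.
Transfer each piece to the horizontal centroidal axis using Ī + A·d² with d = y − 139.7:
  bottom plate: d = -126.7 mm → contributes +87 933 645 mm⁴
  web plate: d = 26.32 mm → contributes +32 371 975 mm⁴
  top plate: d = 179.3 mm → contributes +100 497 419 mm⁴
  hole: d = -126.7 mm → contributes −1 816 086 mm⁴
Total I = 218 986 952 mm⁴.

I_xx ≈ 2.2 × 10⁸ mm⁴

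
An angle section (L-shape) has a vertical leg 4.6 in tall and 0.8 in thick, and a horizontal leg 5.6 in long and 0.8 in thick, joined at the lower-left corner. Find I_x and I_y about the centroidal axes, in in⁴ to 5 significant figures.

Split into non-overlapping primitives; take the origin at the lower-left of the bounding box.
Vertical leg: 0.8 × 4.6, A = 3.68 in², y = 2.3 in, Ī = 6.489067 in⁴.
Horizontal leg (remainder): 4.8 × 0.8, A = 3.84 in², y = 0.4 in, Ī = 0.2048 in⁴.
Centroid: ȳ = ΣA·y / ΣA = 1.329787 in.
Transfer each piece to the centroidal x-axis using Ī + A·d² with d = y − 1.329787:
  vertical leg: d = 0.9702128 in → contributes +9.953098 in⁴
  horizontal leg (remainder): d = -0.9297872 in → contributes +3.524497 in⁴
Total I = 13.47759 in⁴.
For the y-axis: x̄ = 1.829787 in.
Repeating about the centroidal y-axis gives I_y = 22.30159 in⁴.

I_x ≈ 13.478 in⁴, I_y ≈ 22.302 in⁴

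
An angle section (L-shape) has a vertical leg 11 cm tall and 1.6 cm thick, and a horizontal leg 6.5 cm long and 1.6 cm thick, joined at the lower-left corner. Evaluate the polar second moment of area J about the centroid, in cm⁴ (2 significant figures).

J ≈ 380 cm⁴

Break the section into simple shapes (no overlaps), measuring from the bottom-left corner of the bounding box.
Vertical leg: 1.6 × 11, A = 17.6 cm², y = 5.5 cm, Ī = 177.5 cm⁴.
Horizontal leg (remainder): 4.9 × 1.6, A = 7.84 cm², y = 0.8 cm, Ī = 1.673 cm⁴.
Centroid: ȳ = ΣA·y / ΣA = 4.052 cm.
Transfer each piece to the centroidal x-axis using Ī + A·d² with d = y − 4.052:
  vertical leg: d = 1.448 cm → contributes +214.4 cm⁴
  horizontal leg (remainder): d = -3.252 cm → contributes +84.56 cm⁴
Total I = 299 cm⁴.
For the y-axis: x̄ = 1.802 cm.
Repeating about the centroidal y-axis gives I_y = 76.73 cm⁴.
Polar second moment: J = I_x + I_y = 375.7 cm⁴.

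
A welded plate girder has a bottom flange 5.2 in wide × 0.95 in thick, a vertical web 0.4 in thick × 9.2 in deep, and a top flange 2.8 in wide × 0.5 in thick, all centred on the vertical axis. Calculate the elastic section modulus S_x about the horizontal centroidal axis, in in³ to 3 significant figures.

S_x ≈ 22.1 in³

Treat the section as a set of non-overlapping primitives; coordinates are from the bounding-box lower-left.
Bottom plate: 5.2 × 0.95, A = 4.94 in², y = 0.475 in, Ī = 0.37153 in⁴.
Web plate: 0.4 × 9.2, A = 3.68 in², y = 5.55 in, Ī = 25.956 in⁴.
Top plate: 2.8 × 0.5, A = 1.4 in², y = 10.4 in, Ī = 0.029167 in⁴.
Centroid: ȳ = ΣA·y / ΣA = 3.7256 in.
Transfer each piece to the horizontal centroidal axis using Ī + A·d² with d = y − 3.7256:
  bottom plate: d = -3.2506 in → contributes +52.57 in⁴
  web plate: d = 1.8244 in → contributes +38.205 in⁴
  top plate: d = 6.6744 in → contributes +62.396 in⁴
Total I = 153.17 in⁴.
Extreme fibre distance c = 6.9244 in; S = I/c = 22.12 in³.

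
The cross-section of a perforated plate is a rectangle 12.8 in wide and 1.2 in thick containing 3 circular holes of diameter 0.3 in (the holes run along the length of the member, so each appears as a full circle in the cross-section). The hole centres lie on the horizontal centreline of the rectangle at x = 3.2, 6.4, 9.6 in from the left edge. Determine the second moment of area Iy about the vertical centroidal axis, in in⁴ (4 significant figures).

Iy ≈ 208.3 in⁴

Decompose the section into non-overlapping parts with the origin at the bottom-left of its bounding rectangle.
Plate: 12.8 × 1.2, A = 15.36 in², x = 6.4 in, Ī = 209.715 in⁴.
Hole 1 (subtracted): ⌀0.3, A = 0.0706858 in², x = 3.2 in, Ī = 0.000397608 in⁴.
Hole 2 (subtracted): ⌀0.3, A = 0.0706858 in², x = 6.4 in, Ī = 0.000397608 in⁴.
Hole 3 (subtracted): ⌀0.3, A = 0.0706858 in², x = 9.6 in, Ī = 0.000397608 in⁴.
By symmetry the centroid is at mid-width, x̄ = 6.4 in.
Transfer each piece to the vertical centroidal axis using Ī + A·d² with d = x − 6.4:
  plate: d = 0 in → contributes +209.715 in⁴
  hole 1: d = -3.2 in → contributes −0.724221 in⁴
  hole 2: d = 0 in → contributes −0.000397608 in⁴
  hole 3: d = 3.2 in → contributes −0.724221 in⁴
Total I = 208.266 in⁴.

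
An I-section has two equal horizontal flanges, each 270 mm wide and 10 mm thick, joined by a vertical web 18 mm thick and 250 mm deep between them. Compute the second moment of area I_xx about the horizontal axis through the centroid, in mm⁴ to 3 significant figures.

I_xx ≈ 1.15 × 10⁸ mm⁴

Split into non-overlapping primitives; take the origin at the lower-left of the bounding box.
Bottom flange: 270 × 10, A = 2 700 mm², y = 5 mm, Ī = 22 500 mm⁴.
Web: 18 × 250, A = 4 500 mm², y = 135 mm, Ī = 23 437 500 mm⁴.
Top flange: 270 × 10, A = 2 700 mm², y = 265 mm, Ī = 22 500 mm⁴.
By symmetry the centroid is at mid-height, ȳ = 135 mm.
Transfer each piece to the horizontal axis through the centroid using Ī + A·d² with d = y − 135:
  bottom flange: d = -130 mm → contributes +45 652 500 mm⁴
  web: d = 0 mm → contributes +23 437 500 mm⁴
  top flange: d = 130 mm → contributes +45 652 500 mm⁴
Total I = 114 742 500 mm⁴.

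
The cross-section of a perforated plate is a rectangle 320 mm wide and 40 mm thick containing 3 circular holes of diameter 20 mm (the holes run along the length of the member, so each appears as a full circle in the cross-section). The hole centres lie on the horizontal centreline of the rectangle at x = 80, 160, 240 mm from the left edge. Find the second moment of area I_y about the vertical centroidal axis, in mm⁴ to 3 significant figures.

Split into non-overlapping primitives; take the origin at the lower-left of the bounding box.
Plate: 320 × 40, A = 12 800 mm², x = 160 mm, Ī = 109 226 667 mm⁴.
Hole 1 (subtracted): ⌀20, A = 314.16 mm², x = 80 mm, Ī = 7 854 mm⁴.
Hole 2 (subtracted): ⌀20, A = 314.16 mm², x = 160 mm, Ī = 7 854 mm⁴.
Hole 3 (subtracted): ⌀20, A = 314.16 mm², x = 240 mm, Ī = 7 854 mm⁴.
By symmetry the centroid is at mid-width, x̄ = 160 mm.
Transfer each piece to the vertical centroidal axis using Ī + A·d² with d = x − 160:
  plate: d = 0 mm → contributes +109 226 667 mm⁴
  hole 1: d = -80 mm → contributes −2 018 473 mm⁴
  hole 2: d = 0 mm → contributes −7 854 mm⁴
  hole 3: d = 80 mm → contributes −2 018 473 mm⁴
Total I = 105 181 866 mm⁴.

I_y ≈ 1.05 × 10⁸ mm⁴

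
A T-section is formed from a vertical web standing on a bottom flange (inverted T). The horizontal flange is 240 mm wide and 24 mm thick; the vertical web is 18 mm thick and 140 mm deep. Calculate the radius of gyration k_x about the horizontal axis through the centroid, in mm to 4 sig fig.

k_x ≈ 44.21 mm

Decompose the section into non-overlapping parts with the origin at the bottom-left of its bounding rectangle.
Flange: 240 × 24, A = 5 760 mm², y = 12 mm, Ī = 276 480 mm⁴.
Web: 18 × 140, A = 2 520 mm², y = 94 mm, Ī = 4 116 000 mm⁴.
Centroid: ȳ = ΣA·y / ΣA = 36.9565 mm.
Transfer each piece to the horizontal axis through the centroid using Ī + A·d² with d = y − 36.9565:
  flange: d = -24.9565 mm → contributes +3 863 969 mm⁴
  web: d = 57.0435 mm → contributes +12 315 975 mm⁴
Total I = 16 179 944 mm⁴.
Radius of gyration: k = √(I/A) = √(16 179 944 / 8 280) = 44.2052 mm.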